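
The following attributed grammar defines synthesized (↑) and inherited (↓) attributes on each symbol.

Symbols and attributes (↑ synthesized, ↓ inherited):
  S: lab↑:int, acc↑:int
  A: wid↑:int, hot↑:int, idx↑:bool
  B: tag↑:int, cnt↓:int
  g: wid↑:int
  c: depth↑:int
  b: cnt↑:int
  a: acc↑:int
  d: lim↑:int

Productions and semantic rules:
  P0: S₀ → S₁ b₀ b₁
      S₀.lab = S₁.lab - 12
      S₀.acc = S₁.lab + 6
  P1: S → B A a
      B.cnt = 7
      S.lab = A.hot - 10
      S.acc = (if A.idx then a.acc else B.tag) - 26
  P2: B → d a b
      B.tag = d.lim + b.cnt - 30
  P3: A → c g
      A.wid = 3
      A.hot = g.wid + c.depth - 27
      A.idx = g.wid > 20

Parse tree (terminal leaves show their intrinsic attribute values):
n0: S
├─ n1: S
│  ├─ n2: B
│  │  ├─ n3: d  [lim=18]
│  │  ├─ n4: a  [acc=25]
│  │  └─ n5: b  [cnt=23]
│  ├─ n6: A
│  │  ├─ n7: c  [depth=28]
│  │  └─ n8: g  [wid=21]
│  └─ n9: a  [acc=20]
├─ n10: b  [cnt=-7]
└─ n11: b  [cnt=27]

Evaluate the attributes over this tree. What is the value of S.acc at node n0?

1. n2.cnt = 7  [7]
2. n3.lim = 18  [terminal]
3. n4.acc = 25  [terminal]
4. n5.cnt = 23  [terminal]
5. n2.tag = 11  [d.lim + b.cnt - 30]
6. n7.depth = 28  [terminal]
7. n8.wid = 21  [terminal]
8. n6.wid = 3  [3]
9. n6.hot = 22  [g.wid + c.depth - 27]
10. n6.idx = true  [g.wid > 20]
11. n9.acc = 20  [terminal]
12. n1.lab = 12  [A.hot - 10]
13. n1.acc = -6  [(if A.idx then a.acc else B.tag) - 26]
14. n10.cnt = -7  [terminal]
15. n11.cnt = 27  [terminal]
16. n0.lab = 0  [S₁.lab - 12]
17. n0.acc = 18  [S₁.lab + 6]

18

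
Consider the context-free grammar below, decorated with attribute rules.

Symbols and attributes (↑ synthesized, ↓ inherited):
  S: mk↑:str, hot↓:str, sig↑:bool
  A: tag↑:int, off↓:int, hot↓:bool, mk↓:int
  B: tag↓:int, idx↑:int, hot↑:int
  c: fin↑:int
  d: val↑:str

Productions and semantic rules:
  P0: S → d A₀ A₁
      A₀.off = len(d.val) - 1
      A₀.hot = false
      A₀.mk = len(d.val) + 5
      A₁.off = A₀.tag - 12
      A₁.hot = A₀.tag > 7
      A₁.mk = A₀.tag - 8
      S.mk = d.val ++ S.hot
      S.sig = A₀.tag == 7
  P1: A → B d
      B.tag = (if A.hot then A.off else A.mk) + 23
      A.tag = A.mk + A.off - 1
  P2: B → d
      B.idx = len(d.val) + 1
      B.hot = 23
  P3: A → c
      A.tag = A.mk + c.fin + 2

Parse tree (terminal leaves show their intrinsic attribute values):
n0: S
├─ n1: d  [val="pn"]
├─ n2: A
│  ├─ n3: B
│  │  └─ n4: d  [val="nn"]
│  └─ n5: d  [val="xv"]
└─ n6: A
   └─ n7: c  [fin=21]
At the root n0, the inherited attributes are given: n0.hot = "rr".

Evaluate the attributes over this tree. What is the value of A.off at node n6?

-5

1. n0.hot = "rr"  [given at root]
2. n1.val = "pn"  [terminal]
3. n2.off = 1  [len(d.val) - 1]
4. n2.hot = false  [false]
5. n2.mk = 7  [len(d.val) + 5]
6. n3.tag = 30  [(if A.hot then A.off else A.mk) + 23]
7. n4.val = "nn"  [terminal]
8. n3.idx = 3  [len(d.val) + 1]
9. n3.hot = 23  [23]
10. n5.val = "xv"  [terminal]
11. n2.tag = 7  [A.mk + A.off - 1]
12. n6.off = -5  [A₀.tag - 12]
13. n6.hot = false  [A₀.tag > 7]
14. n6.mk = -1  [A₀.tag - 8]
15. n7.fin = 21  [terminal]
16. n6.tag = 22  [A.mk + c.fin + 2]
17. n0.mk = "pnrr"  [d.val ++ S.hot]
18. n0.sig = true  [A₀.tag == 7]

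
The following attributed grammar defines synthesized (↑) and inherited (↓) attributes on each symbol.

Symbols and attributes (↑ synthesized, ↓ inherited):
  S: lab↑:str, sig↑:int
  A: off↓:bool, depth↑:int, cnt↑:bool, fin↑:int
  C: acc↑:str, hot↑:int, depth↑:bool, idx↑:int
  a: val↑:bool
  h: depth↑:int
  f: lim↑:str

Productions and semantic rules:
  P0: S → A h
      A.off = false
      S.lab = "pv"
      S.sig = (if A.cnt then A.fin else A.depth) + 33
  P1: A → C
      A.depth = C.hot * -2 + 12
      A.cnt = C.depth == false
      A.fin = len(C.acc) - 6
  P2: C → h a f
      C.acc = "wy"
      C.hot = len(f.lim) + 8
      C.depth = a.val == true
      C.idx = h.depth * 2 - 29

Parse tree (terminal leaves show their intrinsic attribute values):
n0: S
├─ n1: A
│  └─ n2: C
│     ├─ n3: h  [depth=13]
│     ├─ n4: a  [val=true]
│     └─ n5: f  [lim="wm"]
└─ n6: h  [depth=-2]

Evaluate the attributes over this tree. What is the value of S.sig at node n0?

25

1. n1.off = false  [false]
2. n3.depth = 13  [terminal]
3. n4.val = true  [terminal]
4. n5.lim = "wm"  [terminal]
5. n2.acc = "wy"  ["wy"]
6. n2.hot = 10  [len(f.lim) + 8]
7. n2.depth = true  [a.val == true]
8. n2.idx = -3  [h.depth * 2 - 29]
9. n1.depth = -8  [C.hot * -2 + 12]
10. n1.cnt = false  [C.depth == false]
11. n1.fin = -4  [len(C.acc) - 6]
12. n6.depth = -2  [terminal]
13. n0.lab = "pv"  ["pv"]
14. n0.sig = 25  [(if A.cnt then A.fin else A.depth) + 33]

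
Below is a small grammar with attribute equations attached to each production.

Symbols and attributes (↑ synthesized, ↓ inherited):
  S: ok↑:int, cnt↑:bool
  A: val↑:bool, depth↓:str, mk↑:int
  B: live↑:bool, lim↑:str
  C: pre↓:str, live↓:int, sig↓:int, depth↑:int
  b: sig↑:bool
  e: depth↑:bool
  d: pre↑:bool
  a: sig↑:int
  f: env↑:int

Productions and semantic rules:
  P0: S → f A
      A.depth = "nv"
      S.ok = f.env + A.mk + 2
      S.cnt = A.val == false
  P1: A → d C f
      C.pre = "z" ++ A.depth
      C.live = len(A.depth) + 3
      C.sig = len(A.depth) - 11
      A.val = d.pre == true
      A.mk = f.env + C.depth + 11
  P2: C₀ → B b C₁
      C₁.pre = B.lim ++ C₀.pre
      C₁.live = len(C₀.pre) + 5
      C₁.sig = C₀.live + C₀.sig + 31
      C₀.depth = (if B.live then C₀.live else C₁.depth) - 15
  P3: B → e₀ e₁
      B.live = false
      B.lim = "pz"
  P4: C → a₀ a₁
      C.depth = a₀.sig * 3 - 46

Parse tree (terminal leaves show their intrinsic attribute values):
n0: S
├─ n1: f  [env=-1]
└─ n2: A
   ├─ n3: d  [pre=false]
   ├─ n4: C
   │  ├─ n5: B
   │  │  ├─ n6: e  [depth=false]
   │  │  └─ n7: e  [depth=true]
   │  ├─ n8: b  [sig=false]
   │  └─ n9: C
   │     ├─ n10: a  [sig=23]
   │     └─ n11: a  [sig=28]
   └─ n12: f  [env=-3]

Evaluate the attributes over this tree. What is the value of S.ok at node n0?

17

1. n1.env = -1  [terminal]
2. n2.depth = "nv"  ["nv"]
3. n3.pre = false  [terminal]
4. n4.pre = "znv"  ["z" ++ A.depth]
5. n4.live = 5  [len(A.depth) + 3]
6. n4.sig = -9  [len(A.depth) - 11]
7. n6.depth = false  [terminal]
8. n7.depth = true  [terminal]
9. n5.live = false  [false]
10. n5.lim = "pz"  ["pz"]
11. n8.sig = false  [terminal]
12. n9.pre = "pzznv"  [B.lim ++ C₀.pre]
13. n9.live = 8  [len(C₀.pre) + 5]
14. n9.sig = 27  [C₀.live + C₀.sig + 31]
15. n10.sig = 23  [terminal]
16. n11.sig = 28  [terminal]
17. n9.depth = 23  [a₀.sig * 3 - 46]
18. n4.depth = 8  [(if B.live then C₀.live else C₁.depth) - 15]
19. n12.env = -3  [terminal]
20. n2.val = false  [d.pre == true]
21. n2.mk = 16  [f.env + C.depth + 11]
22. n0.ok = 17  [f.env + A.mk + 2]
23. n0.cnt = true  [A.val == false]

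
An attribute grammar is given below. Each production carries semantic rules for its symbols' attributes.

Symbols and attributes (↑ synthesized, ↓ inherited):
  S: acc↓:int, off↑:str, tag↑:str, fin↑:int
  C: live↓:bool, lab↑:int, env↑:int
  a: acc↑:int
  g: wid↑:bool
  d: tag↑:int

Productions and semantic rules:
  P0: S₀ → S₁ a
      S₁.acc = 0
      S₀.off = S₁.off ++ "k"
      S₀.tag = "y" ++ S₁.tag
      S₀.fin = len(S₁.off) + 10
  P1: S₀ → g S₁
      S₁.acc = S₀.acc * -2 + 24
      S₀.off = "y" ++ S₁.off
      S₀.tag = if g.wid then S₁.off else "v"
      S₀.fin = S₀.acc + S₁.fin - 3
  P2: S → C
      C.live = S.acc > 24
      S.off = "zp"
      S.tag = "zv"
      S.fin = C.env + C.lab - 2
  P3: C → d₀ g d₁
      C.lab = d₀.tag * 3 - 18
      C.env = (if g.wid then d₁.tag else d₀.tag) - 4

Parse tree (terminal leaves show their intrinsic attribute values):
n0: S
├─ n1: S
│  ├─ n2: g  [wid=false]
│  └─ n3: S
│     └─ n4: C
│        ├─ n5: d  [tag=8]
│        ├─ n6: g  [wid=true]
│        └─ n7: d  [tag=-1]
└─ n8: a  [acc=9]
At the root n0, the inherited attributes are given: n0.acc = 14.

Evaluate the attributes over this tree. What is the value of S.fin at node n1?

1. n0.acc = 14  [given at root]
2. n1.acc = 0  [0]
3. n2.wid = false  [terminal]
4. n3.acc = 24  [S₀.acc * -2 + 24]
5. n4.live = false  [S.acc > 24]
6. n5.tag = 8  [terminal]
7. n6.wid = true  [terminal]
8. n7.tag = -1  [terminal]
9. n4.lab = 6  [d₀.tag * 3 - 18]
10. n4.env = -5  [(if g.wid then d₁.tag else d₀.tag) - 4]
11. n3.off = "zp"  ["zp"]
12. n3.tag = "zv"  ["zv"]
13. n3.fin = -1  [C.env + C.lab - 2]
14. n1.off = "yzp"  ["y" ++ S₁.off]
15. n1.tag = "v"  [if g.wid then S₁.off else "v"]
16. n1.fin = -4  [S₀.acc + S₁.fin - 3]
17. n8.acc = 9  [terminal]
18. n0.off = "yzpk"  [S₁.off ++ "k"]
19. n0.tag = "yv"  ["y" ++ S₁.tag]
20. n0.fin = 13  [len(S₁.off) + 10]

-4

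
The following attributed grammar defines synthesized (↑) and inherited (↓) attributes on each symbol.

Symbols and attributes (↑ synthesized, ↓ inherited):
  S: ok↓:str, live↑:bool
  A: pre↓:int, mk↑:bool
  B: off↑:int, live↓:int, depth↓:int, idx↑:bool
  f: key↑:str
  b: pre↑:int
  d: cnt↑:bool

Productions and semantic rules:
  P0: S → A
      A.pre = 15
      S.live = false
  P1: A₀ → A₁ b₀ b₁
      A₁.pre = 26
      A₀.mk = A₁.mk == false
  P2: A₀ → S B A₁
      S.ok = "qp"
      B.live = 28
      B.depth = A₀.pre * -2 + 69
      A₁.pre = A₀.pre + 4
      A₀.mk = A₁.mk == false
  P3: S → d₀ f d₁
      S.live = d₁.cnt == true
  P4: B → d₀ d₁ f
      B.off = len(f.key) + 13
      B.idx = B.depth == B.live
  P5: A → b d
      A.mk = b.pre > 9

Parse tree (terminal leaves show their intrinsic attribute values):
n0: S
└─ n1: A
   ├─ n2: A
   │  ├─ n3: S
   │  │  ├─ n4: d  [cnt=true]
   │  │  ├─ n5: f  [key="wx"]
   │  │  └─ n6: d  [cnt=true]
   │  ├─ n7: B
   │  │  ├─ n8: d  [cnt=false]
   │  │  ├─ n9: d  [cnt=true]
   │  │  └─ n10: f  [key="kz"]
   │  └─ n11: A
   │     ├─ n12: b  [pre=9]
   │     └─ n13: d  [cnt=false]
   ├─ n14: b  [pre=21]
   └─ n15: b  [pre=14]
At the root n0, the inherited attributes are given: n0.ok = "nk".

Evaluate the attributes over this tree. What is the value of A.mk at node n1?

1. n0.ok = "nk"  [given at root]
2. n1.pre = 15  [15]
3. n2.pre = 26  [26]
4. n3.ok = "qp"  ["qp"]
5. n4.cnt = true  [terminal]
6. n5.key = "wx"  [terminal]
7. n6.cnt = true  [terminal]
8. n3.live = true  [d₁.cnt == true]
9. n7.live = 28  [28]
10. n7.depth = 17  [A₀.pre * -2 + 69]
11. n8.cnt = false  [terminal]
12. n9.cnt = true  [terminal]
13. n10.key = "kz"  [terminal]
14. n7.off = 15  [len(f.key) + 13]
15. n7.idx = false  [B.depth == B.live]
16. n11.pre = 30  [A₀.pre + 4]
17. n12.pre = 9  [terminal]
18. n13.cnt = false  [terminal]
19. n11.mk = false  [b.pre > 9]
20. n2.mk = true  [A₁.mk == false]
21. n14.pre = 21  [terminal]
22. n15.pre = 14  [terminal]
23. n1.mk = false  [A₁.mk == false]
24. n0.live = false  [false]

false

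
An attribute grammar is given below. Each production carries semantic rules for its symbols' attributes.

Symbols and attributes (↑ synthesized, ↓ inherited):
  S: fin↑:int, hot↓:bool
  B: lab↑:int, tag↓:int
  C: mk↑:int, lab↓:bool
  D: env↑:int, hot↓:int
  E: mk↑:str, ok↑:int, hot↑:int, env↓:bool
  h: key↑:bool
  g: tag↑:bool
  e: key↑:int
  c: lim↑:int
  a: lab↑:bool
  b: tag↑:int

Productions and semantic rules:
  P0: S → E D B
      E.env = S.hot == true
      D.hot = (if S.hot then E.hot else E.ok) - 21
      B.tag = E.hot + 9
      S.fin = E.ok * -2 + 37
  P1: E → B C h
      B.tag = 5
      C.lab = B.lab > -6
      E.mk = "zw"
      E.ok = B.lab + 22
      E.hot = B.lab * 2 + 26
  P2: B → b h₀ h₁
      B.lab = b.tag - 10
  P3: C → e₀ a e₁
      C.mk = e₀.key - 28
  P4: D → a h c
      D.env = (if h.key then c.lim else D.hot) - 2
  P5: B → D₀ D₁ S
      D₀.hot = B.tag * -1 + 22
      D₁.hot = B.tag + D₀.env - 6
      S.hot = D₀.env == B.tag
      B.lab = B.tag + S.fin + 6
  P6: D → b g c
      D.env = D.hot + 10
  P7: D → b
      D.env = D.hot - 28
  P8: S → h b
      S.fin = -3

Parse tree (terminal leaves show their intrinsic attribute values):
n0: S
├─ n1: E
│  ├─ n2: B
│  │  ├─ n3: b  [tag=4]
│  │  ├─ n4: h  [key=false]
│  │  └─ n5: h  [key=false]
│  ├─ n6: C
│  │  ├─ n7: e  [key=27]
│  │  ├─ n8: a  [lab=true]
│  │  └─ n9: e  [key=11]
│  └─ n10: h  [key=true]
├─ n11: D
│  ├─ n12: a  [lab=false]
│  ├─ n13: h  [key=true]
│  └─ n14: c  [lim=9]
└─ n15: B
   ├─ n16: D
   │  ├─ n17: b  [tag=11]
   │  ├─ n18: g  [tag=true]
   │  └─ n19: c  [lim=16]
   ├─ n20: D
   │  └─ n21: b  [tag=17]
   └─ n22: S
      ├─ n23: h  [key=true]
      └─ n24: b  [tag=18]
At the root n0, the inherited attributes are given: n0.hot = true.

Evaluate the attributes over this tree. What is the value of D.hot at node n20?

1. n0.hot = true  [given at root]
2. n1.env = true  [S.hot == true]
3. n2.tag = 5  [5]
4. n3.tag = 4  [terminal]
5. n4.key = false  [terminal]
6. n5.key = false  [terminal]
7. n2.lab = -6  [b.tag - 10]
8. n6.lab = false  [B.lab > -6]
9. n7.key = 27  [terminal]
10. n8.lab = true  [terminal]
11. n9.key = 11  [terminal]
12. n6.mk = -1  [e₀.key - 28]
13. n10.key = true  [terminal]
14. n1.mk = "zw"  ["zw"]
15. n1.ok = 16  [B.lab + 22]
16. n1.hot = 14  [B.lab * 2 + 26]
17. n11.hot = -7  [(if S.hot then E.hot else E.ok) - 21]
18. n12.lab = false  [terminal]
19. n13.key = true  [terminal]
20. n14.lim = 9  [terminal]
21. n11.env = 7  [(if h.key then c.lim else D.hot) - 2]
22. n15.tag = 23  [E.hot + 9]
23. n16.hot = -1  [B.tag * -1 + 22]
24. n17.tag = 11  [terminal]
25. n18.tag = true  [terminal]
26. n19.lim = 16  [terminal]
27. n16.env = 9  [D.hot + 10]
28. n20.hot = 26  [B.tag + D₀.env - 6]
29. n21.tag = 17  [terminal]
30. n20.env = -2  [D.hot - 28]
31. n22.hot = false  [D₀.env == B.tag]
32. n23.key = true  [terminal]
33. n24.tag = 18  [terminal]
34. n22.fin = -3  [-3]
35. n15.lab = 26  [B.tag + S.fin + 6]
36. n0.fin = 5  [E.ok * -2 + 37]

26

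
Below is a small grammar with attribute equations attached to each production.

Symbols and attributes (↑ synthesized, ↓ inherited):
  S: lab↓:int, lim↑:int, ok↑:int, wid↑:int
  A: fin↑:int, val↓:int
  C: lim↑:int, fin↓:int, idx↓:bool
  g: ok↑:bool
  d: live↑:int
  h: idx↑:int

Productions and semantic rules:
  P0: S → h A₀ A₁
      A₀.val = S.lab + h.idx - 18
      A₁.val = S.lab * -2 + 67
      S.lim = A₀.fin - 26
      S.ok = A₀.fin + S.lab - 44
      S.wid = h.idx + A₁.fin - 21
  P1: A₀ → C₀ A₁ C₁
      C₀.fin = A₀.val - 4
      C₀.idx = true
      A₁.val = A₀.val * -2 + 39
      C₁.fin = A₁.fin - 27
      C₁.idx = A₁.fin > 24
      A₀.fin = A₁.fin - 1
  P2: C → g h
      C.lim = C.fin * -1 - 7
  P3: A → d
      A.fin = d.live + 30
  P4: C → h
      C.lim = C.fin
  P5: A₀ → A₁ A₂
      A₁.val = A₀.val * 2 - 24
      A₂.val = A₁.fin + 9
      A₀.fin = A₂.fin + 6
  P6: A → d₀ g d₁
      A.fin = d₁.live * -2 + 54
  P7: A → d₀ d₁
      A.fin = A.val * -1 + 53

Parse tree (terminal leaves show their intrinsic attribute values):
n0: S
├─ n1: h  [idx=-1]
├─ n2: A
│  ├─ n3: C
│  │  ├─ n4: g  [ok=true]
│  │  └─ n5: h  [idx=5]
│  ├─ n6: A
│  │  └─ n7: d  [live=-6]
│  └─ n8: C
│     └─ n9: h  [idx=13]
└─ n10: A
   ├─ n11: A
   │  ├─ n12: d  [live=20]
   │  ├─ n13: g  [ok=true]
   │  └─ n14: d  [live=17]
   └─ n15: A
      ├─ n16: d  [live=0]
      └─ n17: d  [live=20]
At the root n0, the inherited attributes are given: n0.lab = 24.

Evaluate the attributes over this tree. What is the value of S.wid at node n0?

8

1. n0.lab = 24  [given at root]
2. n1.idx = -1  [terminal]
3. n2.val = 5  [S.lab + h.idx - 18]
4. n3.fin = 1  [A₀.val - 4]
5. n3.idx = true  [true]
6. n4.ok = true  [terminal]
7. n5.idx = 5  [terminal]
8. n3.lim = -8  [C.fin * -1 - 7]
9. n6.val = 29  [A₀.val * -2 + 39]
10. n7.live = -6  [terminal]
11. n6.fin = 24  [d.live + 30]
12. n8.fin = -3  [A₁.fin - 27]
13. n8.idx = false  [A₁.fin > 24]
14. n9.idx = 13  [terminal]
15. n8.lim = -3  [C.fin]
16. n2.fin = 23  [A₁.fin - 1]
17. n10.val = 19  [S.lab * -2 + 67]
18. n11.val = 14  [A₀.val * 2 - 24]
19. n12.live = 20  [terminal]
20. n13.ok = true  [terminal]
21. n14.live = 17  [terminal]
22. n11.fin = 20  [d₁.live * -2 + 54]
23. n15.val = 29  [A₁.fin + 9]
24. n16.live = 0  [terminal]
25. n17.live = 20  [terminal]
26. n15.fin = 24  [A.val * -1 + 53]
27. n10.fin = 30  [A₂.fin + 6]
28. n0.lim = -3  [A₀.fin - 26]
29. n0.ok = 3  [A₀.fin + S.lab - 44]
30. n0.wid = 8  [h.idx + A₁.fin - 21]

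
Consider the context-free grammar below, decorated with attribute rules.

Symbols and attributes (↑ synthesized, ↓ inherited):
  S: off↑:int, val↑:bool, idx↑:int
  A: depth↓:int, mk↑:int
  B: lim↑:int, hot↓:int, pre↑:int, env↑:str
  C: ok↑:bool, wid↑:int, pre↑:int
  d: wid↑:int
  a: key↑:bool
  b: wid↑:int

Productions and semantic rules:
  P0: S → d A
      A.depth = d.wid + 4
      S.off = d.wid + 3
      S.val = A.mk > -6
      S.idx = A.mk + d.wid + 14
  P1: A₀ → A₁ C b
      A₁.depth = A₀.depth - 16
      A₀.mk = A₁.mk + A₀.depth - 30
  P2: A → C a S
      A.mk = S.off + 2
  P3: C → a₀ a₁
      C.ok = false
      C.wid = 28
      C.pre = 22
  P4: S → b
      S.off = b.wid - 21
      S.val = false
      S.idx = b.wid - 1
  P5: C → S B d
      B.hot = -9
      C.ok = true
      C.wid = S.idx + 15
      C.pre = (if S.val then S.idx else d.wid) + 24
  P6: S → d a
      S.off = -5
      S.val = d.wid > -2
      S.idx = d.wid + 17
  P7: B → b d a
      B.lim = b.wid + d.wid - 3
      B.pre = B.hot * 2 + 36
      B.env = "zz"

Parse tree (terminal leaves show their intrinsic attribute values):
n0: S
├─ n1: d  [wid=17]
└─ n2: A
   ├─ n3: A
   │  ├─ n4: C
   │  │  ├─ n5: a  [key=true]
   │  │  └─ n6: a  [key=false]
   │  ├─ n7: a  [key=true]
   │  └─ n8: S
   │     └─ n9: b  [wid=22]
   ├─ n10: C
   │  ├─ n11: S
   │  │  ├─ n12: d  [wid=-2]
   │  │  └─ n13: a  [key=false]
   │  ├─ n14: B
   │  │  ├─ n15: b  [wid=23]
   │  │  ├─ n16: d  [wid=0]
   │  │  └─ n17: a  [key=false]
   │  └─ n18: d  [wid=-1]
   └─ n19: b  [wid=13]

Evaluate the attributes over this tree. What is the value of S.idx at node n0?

25

1. n1.wid = 17  [terminal]
2. n2.depth = 21  [d.wid + 4]
3. n3.depth = 5  [A₀.depth - 16]
4. n5.key = true  [terminal]
5. n6.key = false  [terminal]
6. n4.ok = false  [false]
7. n4.wid = 28  [28]
8. n4.pre = 22  [22]
9. n7.key = true  [terminal]
10. n9.wid = 22  [terminal]
11. n8.off = 1  [b.wid - 21]
12. n8.val = false  [false]
13. n8.idx = 21  [b.wid - 1]
14. n3.mk = 3  [S.off + 2]
15. n12.wid = -2  [terminal]
16. n13.key = false  [terminal]
17. n11.off = -5  [-5]
18. n11.val = false  [d.wid > -2]
19. n11.idx = 15  [d.wid + 17]
20. n14.hot = -9  [-9]
21. n15.wid = 23  [terminal]
22. n16.wid = 0  [terminal]
23. n17.key = false  [terminal]
24. n14.lim = 20  [b.wid + d.wid - 3]
25. n14.pre = 18  [B.hot * 2 + 36]
26. n14.env = "zz"  ["zz"]
27. n18.wid = -1  [terminal]
28. n10.ok = true  [true]
29. n10.wid = 30  [S.idx + 15]
30. n10.pre = 23  [(if S.val then S.idx else d.wid) + 24]
31. n19.wid = 13  [terminal]
32. n2.mk = -6  [A₁.mk + A₀.depth - 30]
33. n0.off = 20  [d.wid + 3]
34. n0.val = false  [A.mk > -6]
35. n0.idx = 25  [A.mk + d.wid + 14]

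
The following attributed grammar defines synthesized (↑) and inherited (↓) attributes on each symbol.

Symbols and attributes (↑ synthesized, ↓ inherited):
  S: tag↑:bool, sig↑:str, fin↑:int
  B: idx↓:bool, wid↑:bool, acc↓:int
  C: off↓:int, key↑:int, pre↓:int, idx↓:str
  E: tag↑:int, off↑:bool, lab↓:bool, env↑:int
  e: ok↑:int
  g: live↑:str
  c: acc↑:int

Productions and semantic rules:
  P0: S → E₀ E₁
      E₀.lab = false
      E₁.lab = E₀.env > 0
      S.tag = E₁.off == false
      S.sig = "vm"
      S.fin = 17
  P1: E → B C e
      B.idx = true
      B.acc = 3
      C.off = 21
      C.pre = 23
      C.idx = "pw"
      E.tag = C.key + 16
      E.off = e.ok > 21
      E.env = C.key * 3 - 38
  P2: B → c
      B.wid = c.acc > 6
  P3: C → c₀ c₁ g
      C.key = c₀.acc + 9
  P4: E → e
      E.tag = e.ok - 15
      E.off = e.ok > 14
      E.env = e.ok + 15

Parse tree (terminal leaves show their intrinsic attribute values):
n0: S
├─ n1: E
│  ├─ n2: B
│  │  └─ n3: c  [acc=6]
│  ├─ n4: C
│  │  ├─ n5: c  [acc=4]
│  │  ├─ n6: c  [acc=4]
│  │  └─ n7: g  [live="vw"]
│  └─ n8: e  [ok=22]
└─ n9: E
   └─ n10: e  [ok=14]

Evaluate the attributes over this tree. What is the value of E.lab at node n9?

1. n1.lab = false  [false]
2. n2.idx = true  [true]
3. n2.acc = 3  [3]
4. n3.acc = 6  [terminal]
5. n2.wid = false  [c.acc > 6]
6. n4.off = 21  [21]
7. n4.pre = 23  [23]
8. n4.idx = "pw"  ["pw"]
9. n5.acc = 4  [terminal]
10. n6.acc = 4  [terminal]
11. n7.live = "vw"  [terminal]
12. n4.key = 13  [c₀.acc + 9]
13. n8.ok = 22  [terminal]
14. n1.tag = 29  [C.key + 16]
15. n1.off = true  [e.ok > 21]
16. n1.env = 1  [C.key * 3 - 38]
17. n9.lab = true  [E₀.env > 0]
18. n10.ok = 14  [terminal]
19. n9.tag = -1  [e.ok - 15]
20. n9.off = false  [e.ok > 14]
21. n9.env = 29  [e.ok + 15]
22. n0.tag = true  [E₁.off == false]
23. n0.sig = "vm"  ["vm"]
24. n0.fin = 17  [17]

true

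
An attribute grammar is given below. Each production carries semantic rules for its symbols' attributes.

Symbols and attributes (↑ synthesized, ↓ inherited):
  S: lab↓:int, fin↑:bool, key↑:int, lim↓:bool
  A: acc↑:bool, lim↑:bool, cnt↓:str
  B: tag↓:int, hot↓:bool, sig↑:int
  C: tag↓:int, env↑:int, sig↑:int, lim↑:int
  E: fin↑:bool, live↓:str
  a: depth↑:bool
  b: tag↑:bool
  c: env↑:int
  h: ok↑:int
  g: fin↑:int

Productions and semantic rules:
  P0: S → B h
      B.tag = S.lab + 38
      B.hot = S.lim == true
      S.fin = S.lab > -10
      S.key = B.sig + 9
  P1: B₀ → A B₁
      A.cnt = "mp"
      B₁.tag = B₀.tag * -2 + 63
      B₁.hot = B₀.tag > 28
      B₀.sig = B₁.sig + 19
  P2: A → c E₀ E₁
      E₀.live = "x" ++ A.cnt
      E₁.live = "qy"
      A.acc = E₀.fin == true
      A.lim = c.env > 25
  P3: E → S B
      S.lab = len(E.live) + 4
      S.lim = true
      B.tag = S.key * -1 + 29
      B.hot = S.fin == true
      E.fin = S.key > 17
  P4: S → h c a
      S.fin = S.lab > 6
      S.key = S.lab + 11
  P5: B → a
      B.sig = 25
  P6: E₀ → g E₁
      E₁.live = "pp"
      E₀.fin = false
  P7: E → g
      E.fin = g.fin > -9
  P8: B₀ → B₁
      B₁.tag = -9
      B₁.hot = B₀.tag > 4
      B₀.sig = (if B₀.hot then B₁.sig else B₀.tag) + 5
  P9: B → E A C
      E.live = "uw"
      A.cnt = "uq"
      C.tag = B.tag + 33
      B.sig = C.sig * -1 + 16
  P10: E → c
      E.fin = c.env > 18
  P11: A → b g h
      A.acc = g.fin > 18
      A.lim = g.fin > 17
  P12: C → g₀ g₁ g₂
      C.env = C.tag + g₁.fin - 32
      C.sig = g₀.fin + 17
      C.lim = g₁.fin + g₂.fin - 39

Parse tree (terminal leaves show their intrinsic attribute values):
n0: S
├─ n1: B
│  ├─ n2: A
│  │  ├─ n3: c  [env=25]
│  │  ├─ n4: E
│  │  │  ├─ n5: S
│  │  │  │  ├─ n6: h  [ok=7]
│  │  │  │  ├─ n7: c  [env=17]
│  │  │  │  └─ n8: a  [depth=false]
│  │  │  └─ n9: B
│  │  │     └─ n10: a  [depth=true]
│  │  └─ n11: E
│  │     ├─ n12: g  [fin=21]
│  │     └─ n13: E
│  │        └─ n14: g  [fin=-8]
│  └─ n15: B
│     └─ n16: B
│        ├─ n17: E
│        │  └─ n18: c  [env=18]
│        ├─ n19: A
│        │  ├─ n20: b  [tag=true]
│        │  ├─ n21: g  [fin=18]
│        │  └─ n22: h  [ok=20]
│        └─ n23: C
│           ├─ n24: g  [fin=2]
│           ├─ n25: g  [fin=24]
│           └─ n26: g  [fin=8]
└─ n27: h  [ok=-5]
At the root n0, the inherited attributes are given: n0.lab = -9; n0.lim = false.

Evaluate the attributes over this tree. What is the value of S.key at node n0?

30

1. n0.lab = -9  [given at root]
2. n0.lim = false  [given at root]
3. n1.tag = 29  [S.lab + 38]
4. n1.hot = false  [S.lim == true]
5. n2.cnt = "mp"  ["mp"]
6. n3.env = 25  [terminal]
7. n4.live = "xmp"  ["x" ++ A.cnt]
8. n5.lab = 7  [len(E.live) + 4]
9. n5.lim = true  [true]
10. n6.ok = 7  [terminal]
11. n7.env = 17  [terminal]
12. n8.depth = false  [terminal]
13. n5.fin = true  [S.lab > 6]
14. n5.key = 18  [S.lab + 11]
15. n9.tag = 11  [S.key * -1 + 29]
16. n9.hot = true  [S.fin == true]
17. n10.depth = true  [terminal]
18. n9.sig = 25  [25]
19. n4.fin = true  [S.key > 17]
20. n11.live = "qy"  ["qy"]
21. n12.fin = 21  [terminal]
22. n13.live = "pp"  ["pp"]
23. n14.fin = -8  [terminal]
24. n13.fin = true  [g.fin > -9]
25. n11.fin = false  [false]
26. n2.acc = true  [E₀.fin == true]
27. n2.lim = false  [c.env > 25]
28. n15.tag = 5  [B₀.tag * -2 + 63]
29. n15.hot = true  [B₀.tag > 28]
30. n16.tag = -9  [-9]
31. n16.hot = true  [B₀.tag > 4]
32. n17.live = "uw"  ["uw"]
33. n18.env = 18  [terminal]
34. n17.fin = false  [c.env > 18]
35. n19.cnt = "uq"  ["uq"]
36. n20.tag = true  [terminal]
37. n21.fin = 18  [terminal]
38. n22.ok = 20  [terminal]
39. n19.acc = false  [g.fin > 18]
40. n19.lim = true  [g.fin > 17]
41. n23.tag = 24  [B.tag + 33]
42. n24.fin = 2  [terminal]
43. n25.fin = 24  [terminal]
44. n26.fin = 8  [terminal]
45. n23.env = 16  [C.tag + g₁.fin - 32]
46. n23.sig = 19  [g₀.fin + 17]
47. n23.lim = -7  [g₁.fin + g₂.fin - 39]
48. n16.sig = -3  [C.sig * -1 + 16]
49. n15.sig = 2  [(if B₀.hot then B₁.sig else B₀.tag) + 5]
50. n1.sig = 21  [B₁.sig + 19]
51. n27.ok = -5  [terminal]
52. n0.fin = true  [S.lab > -10]
53. n0.key = 30  [B.sig + 9]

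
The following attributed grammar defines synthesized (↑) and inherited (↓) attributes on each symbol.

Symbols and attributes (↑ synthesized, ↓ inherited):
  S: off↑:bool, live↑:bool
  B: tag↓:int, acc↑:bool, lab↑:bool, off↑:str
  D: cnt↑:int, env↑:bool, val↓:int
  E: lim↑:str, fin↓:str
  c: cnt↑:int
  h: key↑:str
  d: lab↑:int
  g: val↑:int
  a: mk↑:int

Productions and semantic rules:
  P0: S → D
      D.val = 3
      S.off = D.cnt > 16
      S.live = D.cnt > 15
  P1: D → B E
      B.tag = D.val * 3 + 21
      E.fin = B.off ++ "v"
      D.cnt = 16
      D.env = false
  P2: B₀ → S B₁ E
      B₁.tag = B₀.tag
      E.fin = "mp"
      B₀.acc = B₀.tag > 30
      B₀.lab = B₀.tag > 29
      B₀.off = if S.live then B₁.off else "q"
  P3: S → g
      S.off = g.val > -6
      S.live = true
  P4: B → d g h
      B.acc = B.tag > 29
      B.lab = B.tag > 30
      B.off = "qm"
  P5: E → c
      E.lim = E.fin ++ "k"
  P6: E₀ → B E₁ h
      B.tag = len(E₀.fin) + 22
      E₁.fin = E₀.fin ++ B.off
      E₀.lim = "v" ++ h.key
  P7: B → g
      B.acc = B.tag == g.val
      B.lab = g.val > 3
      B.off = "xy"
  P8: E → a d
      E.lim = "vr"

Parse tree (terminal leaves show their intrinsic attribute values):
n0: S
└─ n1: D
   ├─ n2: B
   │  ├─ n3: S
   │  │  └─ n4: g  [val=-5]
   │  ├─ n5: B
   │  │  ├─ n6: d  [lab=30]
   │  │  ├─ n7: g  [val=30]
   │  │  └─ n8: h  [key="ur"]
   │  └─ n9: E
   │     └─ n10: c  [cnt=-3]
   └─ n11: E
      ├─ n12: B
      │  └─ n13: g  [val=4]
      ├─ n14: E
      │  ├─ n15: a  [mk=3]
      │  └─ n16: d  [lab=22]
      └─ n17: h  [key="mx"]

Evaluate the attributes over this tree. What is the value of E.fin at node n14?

"qmvxy"

1. n1.val = 3  [3]
2. n2.tag = 30  [D.val * 3 + 21]
3. n4.val = -5  [terminal]
4. n3.off = true  [g.val > -6]
5. n3.live = true  [true]
6. n5.tag = 30  [B₀.tag]
7. n6.lab = 30  [terminal]
8. n7.val = 30  [terminal]
9. n8.key = "ur"  [terminal]
10. n5.acc = true  [B.tag > 29]
11. n5.lab = false  [B.tag > 30]
12. n5.off = "qm"  ["qm"]
13. n9.fin = "mp"  ["mp"]
14. n10.cnt = -3  [terminal]
15. n9.lim = "mpk"  [E.fin ++ "k"]
16. n2.acc = false  [B₀.tag > 30]
17. n2.lab = true  [B₀.tag > 29]
18. n2.off = "qm"  [if S.live then B₁.off else "q"]
19. n11.fin = "qmv"  [B.off ++ "v"]
20. n12.tag = 25  [len(E₀.fin) + 22]
21. n13.val = 4  [terminal]
22. n12.acc = false  [B.tag == g.val]
23. n12.lab = true  [g.val > 3]
24. n12.off = "xy"  ["xy"]
25. n14.fin = "qmvxy"  [E₀.fin ++ B.off]
26. n15.mk = 3  [terminal]
27. n16.lab = 22  [terminal]
28. n14.lim = "vr"  ["vr"]
29. n17.key = "mx"  [terminal]
30. n11.lim = "vmx"  ["v" ++ h.key]
31. n1.cnt = 16  [16]
32. n1.env = false  [false]
33. n0.off = false  [D.cnt > 16]
34. n0.live = true  [D.cnt > 15]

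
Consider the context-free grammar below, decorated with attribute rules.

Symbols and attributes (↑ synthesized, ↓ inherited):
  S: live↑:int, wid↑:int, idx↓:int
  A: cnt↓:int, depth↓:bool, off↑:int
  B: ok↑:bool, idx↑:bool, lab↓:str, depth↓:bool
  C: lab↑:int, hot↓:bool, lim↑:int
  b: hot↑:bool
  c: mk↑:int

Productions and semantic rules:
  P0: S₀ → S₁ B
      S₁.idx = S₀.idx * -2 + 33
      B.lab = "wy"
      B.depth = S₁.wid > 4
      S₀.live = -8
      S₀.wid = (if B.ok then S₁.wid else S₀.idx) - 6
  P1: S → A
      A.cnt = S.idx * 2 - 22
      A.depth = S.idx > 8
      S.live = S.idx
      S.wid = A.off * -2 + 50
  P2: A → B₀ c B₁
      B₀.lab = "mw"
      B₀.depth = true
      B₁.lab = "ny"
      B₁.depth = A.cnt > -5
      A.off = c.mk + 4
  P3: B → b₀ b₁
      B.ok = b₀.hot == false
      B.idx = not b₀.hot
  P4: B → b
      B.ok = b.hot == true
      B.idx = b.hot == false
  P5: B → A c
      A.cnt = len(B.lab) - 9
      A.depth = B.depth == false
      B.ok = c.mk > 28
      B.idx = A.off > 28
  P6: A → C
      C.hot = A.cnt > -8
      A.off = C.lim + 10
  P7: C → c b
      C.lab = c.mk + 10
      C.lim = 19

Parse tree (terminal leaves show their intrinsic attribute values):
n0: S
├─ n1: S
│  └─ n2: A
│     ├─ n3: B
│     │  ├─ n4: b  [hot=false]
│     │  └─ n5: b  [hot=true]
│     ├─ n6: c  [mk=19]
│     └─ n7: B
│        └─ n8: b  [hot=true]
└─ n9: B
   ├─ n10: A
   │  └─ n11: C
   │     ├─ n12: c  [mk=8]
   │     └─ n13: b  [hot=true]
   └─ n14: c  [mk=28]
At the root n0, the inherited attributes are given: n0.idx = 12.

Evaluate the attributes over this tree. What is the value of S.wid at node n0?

1. n0.idx = 12  [given at root]
2. n1.idx = 9  [S₀.idx * -2 + 33]
3. n2.cnt = -4  [S.idx * 2 - 22]
4. n2.depth = true  [S.idx > 8]
5. n3.lab = "mw"  ["mw"]
6. n3.depth = true  [true]
7. n4.hot = false  [terminal]
8. n5.hot = true  [terminal]
9. n3.ok = true  [b₀.hot == false]
10. n3.idx = true  [not b₀.hot]
11. n6.mk = 19  [terminal]
12. n7.lab = "ny"  ["ny"]
13. n7.depth = true  [A.cnt > -5]
14. n8.hot = true  [terminal]
15. n7.ok = true  [b.hot == true]
16. n7.idx = false  [b.hot == false]
17. n2.off = 23  [c.mk + 4]
18. n1.live = 9  [S.idx]
19. n1.wid = 4  [A.off * -2 + 50]
20. n9.lab = "wy"  ["wy"]
21. n9.depth = false  [S₁.wid > 4]
22. n10.cnt = -7  [len(B.lab) - 9]
23. n10.depth = true  [B.depth == false]
24. n11.hot = true  [A.cnt > -8]
25. n12.mk = 8  [terminal]
26. n13.hot = true  [terminal]
27. n11.lab = 18  [c.mk + 10]
28. n11.lim = 19  [19]
29. n10.off = 29  [C.lim + 10]
30. n14.mk = 28  [terminal]
31. n9.ok = false  [c.mk > 28]
32. n9.idx = true  [A.off > 28]
33. n0.live = -8  [-8]
34. n0.wid = 6  [(if B.ok then S₁.wid else S₀.idx) - 6]

6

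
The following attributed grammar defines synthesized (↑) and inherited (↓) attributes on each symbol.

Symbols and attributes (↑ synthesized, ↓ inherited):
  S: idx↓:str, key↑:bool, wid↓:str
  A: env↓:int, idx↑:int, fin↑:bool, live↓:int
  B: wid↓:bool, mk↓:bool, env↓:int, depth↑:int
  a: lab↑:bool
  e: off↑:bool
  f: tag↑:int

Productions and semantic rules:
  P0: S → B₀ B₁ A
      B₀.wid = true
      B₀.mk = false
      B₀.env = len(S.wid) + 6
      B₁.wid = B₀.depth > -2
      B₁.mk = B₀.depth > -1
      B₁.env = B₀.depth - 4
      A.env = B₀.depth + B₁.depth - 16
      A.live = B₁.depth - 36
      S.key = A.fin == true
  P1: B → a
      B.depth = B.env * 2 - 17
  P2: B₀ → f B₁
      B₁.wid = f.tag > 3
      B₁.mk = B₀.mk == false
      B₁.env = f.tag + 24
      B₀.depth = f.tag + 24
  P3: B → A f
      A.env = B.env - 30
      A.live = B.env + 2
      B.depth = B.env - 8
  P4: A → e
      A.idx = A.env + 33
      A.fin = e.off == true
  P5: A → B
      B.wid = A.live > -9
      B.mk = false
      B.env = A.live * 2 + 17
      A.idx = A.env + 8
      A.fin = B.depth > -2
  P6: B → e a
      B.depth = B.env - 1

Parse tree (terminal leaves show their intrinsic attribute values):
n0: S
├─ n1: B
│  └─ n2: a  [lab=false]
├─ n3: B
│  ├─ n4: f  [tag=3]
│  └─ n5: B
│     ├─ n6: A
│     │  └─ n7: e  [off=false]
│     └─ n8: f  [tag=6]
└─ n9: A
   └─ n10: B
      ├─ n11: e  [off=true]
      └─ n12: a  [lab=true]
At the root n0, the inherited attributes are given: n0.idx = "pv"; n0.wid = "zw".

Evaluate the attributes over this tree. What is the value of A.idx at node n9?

18

1. n0.idx = "pv"  [given at root]
2. n0.wid = "zw"  [given at root]
3. n1.wid = true  [true]
4. n1.mk = false  [false]
5. n1.env = 8  [len(S.wid) + 6]
6. n2.lab = false  [terminal]
7. n1.depth = -1  [B.env * 2 - 17]
8. n3.wid = true  [B₀.depth > -2]
9. n3.mk = false  [B₀.depth > -1]
10. n3.env = -5  [B₀.depth - 4]
11. n4.tag = 3  [terminal]
12. n5.wid = false  [f.tag > 3]
13. n5.mk = true  [B₀.mk == false]
14. n5.env = 27  [f.tag + 24]
15. n6.env = -3  [B.env - 30]
16. n6.live = 29  [B.env + 2]
17. n7.off = false  [terminal]
18. n6.idx = 30  [A.env + 33]
19. n6.fin = false  [e.off == true]
20. n8.tag = 6  [terminal]
21. n5.depth = 19  [B.env - 8]
22. n3.depth = 27  [f.tag + 24]
23. n9.env = 10  [B₀.depth + B₁.depth - 16]
24. n9.live = -9  [B₁.depth - 36]
25. n10.wid = false  [A.live > -9]
26. n10.mk = false  [false]
27. n10.env = -1  [A.live * 2 + 17]
28. n11.off = true  [terminal]
29. n12.lab = true  [terminal]
30. n10.depth = -2  [B.env - 1]
31. n9.idx = 18  [A.env + 8]
32. n9.fin = false  [B.depth > -2]
33. n0.key = false  [A.fin == true]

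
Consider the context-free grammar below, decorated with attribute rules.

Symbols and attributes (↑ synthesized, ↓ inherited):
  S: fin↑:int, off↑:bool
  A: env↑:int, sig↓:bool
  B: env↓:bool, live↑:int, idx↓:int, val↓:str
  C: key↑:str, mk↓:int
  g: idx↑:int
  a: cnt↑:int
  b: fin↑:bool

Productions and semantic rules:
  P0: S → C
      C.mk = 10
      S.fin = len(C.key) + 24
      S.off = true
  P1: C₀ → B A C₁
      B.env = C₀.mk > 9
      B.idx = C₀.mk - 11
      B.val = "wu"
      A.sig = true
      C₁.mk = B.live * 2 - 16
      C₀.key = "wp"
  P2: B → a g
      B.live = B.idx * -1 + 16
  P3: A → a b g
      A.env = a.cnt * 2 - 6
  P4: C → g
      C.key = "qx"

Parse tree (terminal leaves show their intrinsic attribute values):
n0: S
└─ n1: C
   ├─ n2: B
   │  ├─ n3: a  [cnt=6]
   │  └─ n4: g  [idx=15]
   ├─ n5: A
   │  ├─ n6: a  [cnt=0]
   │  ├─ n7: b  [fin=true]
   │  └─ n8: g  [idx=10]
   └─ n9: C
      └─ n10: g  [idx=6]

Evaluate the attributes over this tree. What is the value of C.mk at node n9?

18

1. n1.mk = 10  [10]
2. n2.env = true  [C₀.mk > 9]
3. n2.idx = -1  [C₀.mk - 11]
4. n2.val = "wu"  ["wu"]
5. n3.cnt = 6  [terminal]
6. n4.idx = 15  [terminal]
7. n2.live = 17  [B.idx * -1 + 16]
8. n5.sig = true  [true]
9. n6.cnt = 0  [terminal]
10. n7.fin = true  [terminal]
11. n8.idx = 10  [terminal]
12. n5.env = -6  [a.cnt * 2 - 6]
13. n9.mk = 18  [B.live * 2 - 16]
14. n10.idx = 6  [terminal]
15. n9.key = "qx"  ["qx"]
16. n1.key = "wp"  ["wp"]
17. n0.fin = 26  [len(C.key) + 24]
18. n0.off = true  [true]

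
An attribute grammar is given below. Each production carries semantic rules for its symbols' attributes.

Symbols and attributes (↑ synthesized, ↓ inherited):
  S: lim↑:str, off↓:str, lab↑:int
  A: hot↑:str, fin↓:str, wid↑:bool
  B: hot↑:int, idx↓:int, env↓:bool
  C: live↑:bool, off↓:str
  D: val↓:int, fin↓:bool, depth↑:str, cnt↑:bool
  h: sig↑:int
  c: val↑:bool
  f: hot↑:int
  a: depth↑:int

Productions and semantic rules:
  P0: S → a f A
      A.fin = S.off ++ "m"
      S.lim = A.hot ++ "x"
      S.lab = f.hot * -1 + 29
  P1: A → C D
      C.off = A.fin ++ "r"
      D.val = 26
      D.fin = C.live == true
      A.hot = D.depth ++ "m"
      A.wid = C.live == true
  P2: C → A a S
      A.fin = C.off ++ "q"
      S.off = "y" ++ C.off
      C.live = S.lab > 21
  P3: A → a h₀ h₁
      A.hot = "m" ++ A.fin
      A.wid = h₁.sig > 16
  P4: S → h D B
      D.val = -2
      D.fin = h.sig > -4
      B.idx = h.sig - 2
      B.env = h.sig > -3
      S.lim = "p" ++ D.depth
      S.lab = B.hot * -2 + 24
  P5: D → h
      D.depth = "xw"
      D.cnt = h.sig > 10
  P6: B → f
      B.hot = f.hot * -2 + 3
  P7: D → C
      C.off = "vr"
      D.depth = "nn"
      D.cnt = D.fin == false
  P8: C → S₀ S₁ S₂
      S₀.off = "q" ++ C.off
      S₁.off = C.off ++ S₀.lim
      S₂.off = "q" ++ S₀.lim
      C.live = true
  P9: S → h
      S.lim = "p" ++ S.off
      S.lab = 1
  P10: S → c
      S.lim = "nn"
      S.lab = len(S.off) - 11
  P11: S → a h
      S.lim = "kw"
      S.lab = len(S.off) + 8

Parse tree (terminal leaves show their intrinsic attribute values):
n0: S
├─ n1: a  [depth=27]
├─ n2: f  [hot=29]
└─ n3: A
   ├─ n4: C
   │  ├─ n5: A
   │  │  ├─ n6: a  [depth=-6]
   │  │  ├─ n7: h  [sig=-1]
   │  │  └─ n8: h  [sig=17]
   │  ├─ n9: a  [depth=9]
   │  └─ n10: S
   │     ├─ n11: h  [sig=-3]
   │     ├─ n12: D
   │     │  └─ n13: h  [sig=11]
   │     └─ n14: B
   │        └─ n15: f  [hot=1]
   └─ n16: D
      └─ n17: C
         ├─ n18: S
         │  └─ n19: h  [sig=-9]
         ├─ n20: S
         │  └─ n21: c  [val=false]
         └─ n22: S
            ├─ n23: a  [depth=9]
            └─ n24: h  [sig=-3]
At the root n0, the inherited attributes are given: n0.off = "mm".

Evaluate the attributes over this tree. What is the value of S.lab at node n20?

1. n0.off = "mm"  [given at root]
2. n1.depth = 27  [terminal]
3. n2.hot = 29  [terminal]
4. n3.fin = "mmm"  [S.off ++ "m"]
5. n4.off = "mmmr"  [A.fin ++ "r"]
6. n5.fin = "mmmrq"  [C.off ++ "q"]
7. n6.depth = -6  [terminal]
8. n7.sig = -1  [terminal]
9. n8.sig = 17  [terminal]
10. n5.hot = "mmmmrq"  ["m" ++ A.fin]
11. n5.wid = true  [h₁.sig > 16]
12. n9.depth = 9  [terminal]
13. n10.off = "ymmmr"  ["y" ++ C.off]
14. n11.sig = -3  [terminal]
15. n12.val = -2  [-2]
16. n12.fin = true  [h.sig > -4]
17. n13.sig = 11  [terminal]
18. n12.depth = "xw"  ["xw"]
19. n12.cnt = true  [h.sig > 10]
20. n14.idx = -5  [h.sig - 2]
21. n14.env = false  [h.sig > -3]
22. n15.hot = 1  [terminal]
23. n14.hot = 1  [f.hot * -2 + 3]
24. n10.lim = "pxw"  ["p" ++ D.depth]
25. n10.lab = 22  [B.hot * -2 + 24]
26. n4.live = true  [S.lab > 21]
27. n16.val = 26  [26]
28. n16.fin = true  [C.live == true]
29. n17.off = "vr"  ["vr"]
30. n18.off = "qvr"  ["q" ++ C.off]
31. n19.sig = -9  [terminal]
32. n18.lim = "pqvr"  ["p" ++ S.off]
33. n18.lab = 1  [1]
34. n20.off = "vrpqvr"  [C.off ++ S₀.lim]
35. n21.val = false  [terminal]
36. n20.lim = "nn"  ["nn"]
37. n20.lab = -5  [len(S.off) - 11]
38. n22.off = "qpqvr"  ["q" ++ S₀.lim]
39. n23.depth = 9  [terminal]
40. n24.sig = -3  [terminal]
41. n22.lim = "kw"  ["kw"]
42. n22.lab = 13  [len(S.off) + 8]
43. n17.live = true  [true]
44. n16.depth = "nn"  ["nn"]
45. n16.cnt = false  [D.fin == false]
46. n3.hot = "nnm"  [D.depth ++ "m"]
47. n3.wid = true  [C.live == true]
48. n0.lim = "nnmx"  [A.hot ++ "x"]
49. n0.lab = 0  [f.hot * -1 + 29]

-5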